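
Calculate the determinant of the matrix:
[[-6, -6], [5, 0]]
30

For a 2×2 matrix [[a, b], [c, d]], det = ad - bc
det = (-6)(0) - (-6)(5) = 0 - -30 = 30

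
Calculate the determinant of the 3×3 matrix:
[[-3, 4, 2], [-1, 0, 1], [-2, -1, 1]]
-5

Expansion along first row:
det = -3·det([[0,1],[-1,1]]) - 4·det([[-1,1],[-2,1]]) + 2·det([[-1,0],[-2,-1]])
    = -3·(0·1 - 1·-1) - 4·(-1·1 - 1·-2) + 2·(-1·-1 - 0·-2)
    = -3·1 - 4·1 + 2·1
    = -3 + -4 + 2 = -5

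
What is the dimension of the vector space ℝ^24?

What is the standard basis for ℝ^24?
Dimension = 24; standard basis = {e_1, e_2, e_3, …, e_24}

ℝ^24 is the space of 24-tuples of real numbers; its dimension is 24.
The standard basis consists of 24 vectors: e_1, e_2, e_3, …, e_24, where e_i is the vector with 1 in position i and 0 elsewhere.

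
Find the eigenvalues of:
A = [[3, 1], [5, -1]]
λ = -2, 4

Solve det(A - λI) = 0. For a 2×2 matrix this is λ² - (trace)λ + det = 0.
trace(A) = 3 - 1 = 2.
det(A) = (3)*(-1) - (1)*(5) = -3 - 5 = -8.
Characteristic equation: λ² - (2)λ + (-8) = 0.
Discriminant: (2)² - 4*(-8) = 4 + 32 = 36.
Roots: λ = (2 ± √36) / 2 = -2, 4.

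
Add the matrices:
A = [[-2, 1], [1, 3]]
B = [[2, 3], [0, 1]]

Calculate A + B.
[[0, 4], [1, 4]]

Add corresponding elements:
(-2)+(2)=0
(1)+(3)=4
(1)+(0)=1
(3)+(1)=4
A + B = [[0, 4], [1, 4]]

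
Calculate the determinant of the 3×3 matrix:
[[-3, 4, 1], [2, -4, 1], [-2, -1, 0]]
-21

Expansion along first row:
det = -3·det([[-4,1],[-1,0]]) - 4·det([[2,1],[-2,0]]) + 1·det([[2,-4],[-2,-1]])
    = -3·(-4·0 - 1·-1) - 4·(2·0 - 1·-2) + 1·(2·-1 - -4·-2)
    = -3·1 - 4·2 + 1·-10
    = -3 + -8 + -10 = -21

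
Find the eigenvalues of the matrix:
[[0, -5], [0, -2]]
λ = -2 and λ = 0

Characteristic equation: det(A - λI) = 0
λ² - (trace)λ + (det) = 0
λ² - (-2)λ + (0) = 0
λ² + 2λ + 0 = 0
Solving: λ = -2, 0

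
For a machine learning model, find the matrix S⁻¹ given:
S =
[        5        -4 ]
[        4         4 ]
det(S) = 36
S⁻¹ =
[      1/9       1/9 ]
[     -1/9      5/36 ]

For a 2×2 matrix S = [[a, b], [c, d]] with det(S) ≠ 0, S⁻¹ = (1/det(S)) * [[d, -b], [-c, a]].
det(S) = (5)*(4) - (-4)*(4) = 20 + 16 = 36.
S⁻¹ = (1/36) * [[4, 4], [-4, 5]].
Dividing each entry by 36 and reducing:
S⁻¹ =
[      1/9       1/9 ]
[     -1/9      5/36 ]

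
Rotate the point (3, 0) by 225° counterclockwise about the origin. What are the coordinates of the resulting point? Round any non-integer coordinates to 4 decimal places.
(-2.1213, -2.1213)

Rotation matrix R(θ) = [[cos θ, -sin θ], [sin θ, cos θ]]; for θ = 225°:
R = [[-√2/2, √2/2], [-√2/2, -√2/2]]
Result: R × [3, 0]ᵀ = [-√2/2·3 + (√2/2)·0, -√2/2·3 + (-√2/2)·0]ᵀ = (-2.1213, -2.1213)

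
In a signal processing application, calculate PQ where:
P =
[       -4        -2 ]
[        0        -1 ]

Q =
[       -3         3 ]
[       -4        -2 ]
PQ =
[       20        -8 ]
[        4         2 ]

Matrix multiplication: (PQ)[i][j] = sum over k of P[i][k] * Q[k][j].
  (PQ)[0][0] = (-4)*(-3) + (-2)*(-4) = 20
  (PQ)[0][1] = (-4)*(3) + (-2)*(-2) = -8
  (PQ)[1][0] = (0)*(-3) + (-1)*(-4) = 4
  (PQ)[1][1] = (0)*(3) + (-1)*(-2) = 2
PQ =
[       20        -8 ]
[        4         2 ]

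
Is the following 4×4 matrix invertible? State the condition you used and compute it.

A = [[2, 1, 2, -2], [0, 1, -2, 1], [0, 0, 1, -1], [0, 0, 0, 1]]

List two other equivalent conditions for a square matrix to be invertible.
Yes, invertible; det(A) = 2 ≠ 0. Equivalent conditions: rank(A) = 4; Ax = 0 has only the trivial solution; 0 is not an eigenvalue; the columns of A are linearly independent.

To check invertibility, compute det(A).
The given matrix is triangular, so det(A) equals the product of its diagonal entries = 2 ≠ 0.
Since det(A) ≠ 0, A is invertible.
Equivalent conditions for a square matrix A to be invertible:
- rank(A) = 4 (full rank).
- The homogeneous system Ax = 0 has only the trivial solution x = 0.
- 0 is not an eigenvalue of A.
- The columns (equivalently rows) of A are linearly independent.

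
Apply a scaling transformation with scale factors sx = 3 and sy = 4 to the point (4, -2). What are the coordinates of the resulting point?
(12, -8)

Scaling matrix:
[[3, 0], [0, 4]]
Result: (4 × 3, -2 × 4) = (12, -8)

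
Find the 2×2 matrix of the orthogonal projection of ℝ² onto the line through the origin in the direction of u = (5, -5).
[[1/2, -1/2], [-1/2, 1/2]]

The orthogonal projection onto the line spanned by a nonzero vector u = (a, b) has matrix P = (u uᵀ) / (uᵀ u) = (1/(a² + b²)) · [[a², ab], [ab, b²]].
Here u = (5, -5), so a² + b² = 25 + 25 = 50.
P = (1/50) · [[25, -25], [-25, 25]] = [[1/2, -1/2], [-1/2, 1/2]].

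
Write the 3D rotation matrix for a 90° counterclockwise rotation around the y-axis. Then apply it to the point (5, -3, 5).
R = [[0, 0, 1], [0, 1, 0], [-1, 0, 0]]; R·(5, -3, 5) = (5, -3, -5)

Rotation matrix for 90° around y-axis:
cos(90°) = 0, sin(90°) = 1
R = [[0, 0, 1], [0, 1, 0], [-1, 0, 0]]
Apply to (5, -3, 5): R·[5, -3, 5]ᵀ = (5, -3, -5)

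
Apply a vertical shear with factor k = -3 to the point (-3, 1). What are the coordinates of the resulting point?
(-3, 10)

Shear matrix for vertical shear with factor k = -3:
[[1, 0], [-3, 1]]
Result: (-3, 1) → (-3, 10)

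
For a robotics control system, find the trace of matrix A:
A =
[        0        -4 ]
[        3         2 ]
tr(A) = 0 + 2 = 2

The trace of a square matrix is the sum of its diagonal entries.
Diagonal entries of A: A[0][0] = 0, A[1][1] = 2.
tr(A) = 0 + 2 = 2.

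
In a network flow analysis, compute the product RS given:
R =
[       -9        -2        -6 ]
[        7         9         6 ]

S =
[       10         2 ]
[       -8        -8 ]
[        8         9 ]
RS =
[     -122       -56 ]
[       46        -4 ]

Matrix multiplication: (RS)[i][j] = sum over k of R[i][k] * S[k][j].
  (RS)[0][0] = (-9)*(10) + (-2)*(-8) + (-6)*(8) = -122
  (RS)[0][1] = (-9)*(2) + (-2)*(-8) + (-6)*(9) = -56
  (RS)[1][0] = (7)*(10) + (9)*(-8) + (6)*(8) = 46
  (RS)[1][1] = (7)*(2) + (9)*(-8) + (6)*(9) = -4
RS =
[     -122       -56 ]
[       46        -4 ]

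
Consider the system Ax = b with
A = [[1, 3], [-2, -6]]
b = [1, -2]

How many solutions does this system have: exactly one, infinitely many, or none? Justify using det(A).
Infinitely many solutions

det(A) = (1)*(-6) - (3)*(-2) = 0, so A is singular (column 2 is 3 times column 1).
b = [1, -2] = 1 * column 1 of A, so b lies in the column space of A.
A singular matrix whose right-hand side is in its column space gives a 1-parameter family of solutions — infinitely many.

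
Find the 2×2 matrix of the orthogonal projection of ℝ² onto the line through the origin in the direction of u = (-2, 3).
[[4/13, -6/13], [-6/13, 9/13]]

The orthogonal projection onto the line spanned by a nonzero vector u = (a, b) has matrix P = (u uᵀ) / (uᵀ u) = (1/(a² + b²)) · [[a², ab], [ab, b²]].
Here u = (-2, 3), so a² + b² = 4 + 9 = 13.
P = (1/13) · [[4, -6], [-6, 9]] = [[4/13, -6/13], [-6/13, 9/13]].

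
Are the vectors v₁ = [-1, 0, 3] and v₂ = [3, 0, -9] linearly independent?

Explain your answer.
No, linearly dependent (v₂ = -3·v₁)

Check whether there is a scalar k with v₂ = k·v₁.
Comparing components, k = -3 satisfies -3·[-1, 0, 3] = [3, 0, -9].
Since v₂ is a scalar multiple of v₁, the two vectors are linearly dependent.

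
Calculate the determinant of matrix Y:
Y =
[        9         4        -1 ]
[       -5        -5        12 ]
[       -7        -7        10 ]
det(Y) = 170

Expand along row 0 (cofactor expansion): det(Y) = a*(e*i - f*h) - b*(d*i - f*g) + c*(d*h - e*g), where the 3×3 is [[a, b, c], [d, e, f], [g, h, i]].
Minor M_00 = (-5)*(10) - (12)*(-7) = -50 + 84 = 34.
Minor M_01 = (-5)*(10) - (12)*(-7) = -50 + 84 = 34.
Minor M_02 = (-5)*(-7) - (-5)*(-7) = 35 - 35 = 0.
det(Y) = (9)*(34) - (4)*(34) + (-1)*(0) = 306 - 136 + 0 = 170.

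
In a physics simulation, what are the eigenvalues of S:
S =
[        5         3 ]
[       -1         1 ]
λ = 2, 4

Solve det(S - λI) = 0. For a 2×2 matrix the characteristic equation is λ² - (trace)λ + det = 0.
trace(S) = a + d = 5 + 1 = 6.
det(S) = a*d - b*c = (5)*(1) - (3)*(-1) = 5 + 3 = 8.
Characteristic equation: λ² - (6)λ + (8) = 0.
Discriminant = (6)² - 4*(8) = 36 - 32 = 4.
λ = (6 ± √4) / 2 = (6 ± 2) / 2 = 2, 4.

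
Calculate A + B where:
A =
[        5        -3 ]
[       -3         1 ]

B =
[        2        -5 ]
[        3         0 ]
A + B =
[        7        -8 ]
[        0         1 ]

Matrix addition is elementwise: (A+B)[i][j] = A[i][j] + B[i][j].
  (A+B)[0][0] = (5) + (2) = 7
  (A+B)[0][1] = (-3) + (-5) = -8
  (A+B)[1][0] = (-3) + (3) = 0
  (A+B)[1][1] = (1) + (0) = 1
A + B =
[        7        -8 ]
[        0         1 ]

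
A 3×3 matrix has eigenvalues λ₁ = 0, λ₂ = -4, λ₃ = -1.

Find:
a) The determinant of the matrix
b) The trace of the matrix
det = 0, trace = -5

Two standard eigenvalue identities:
- det(A) equals the product of the eigenvalues (counted with multiplicity).
- trace(A) equals the sum of the eigenvalues.
det(A) = (0)*(-4)*(-1) = 0.
trace(A) = 0 - 4 - 1 = -5.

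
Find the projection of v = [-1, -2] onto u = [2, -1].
[0, 0]

The projection of v onto u is proj_u(v) = ((v·u) / (u·u)) · u.
v·u = (-1)*(2) + (-2)*(-1) = 0.
u·u = (2)*(2) + (-1)*(-1) = 5.
coefficient = 0 / 5 = 0.
proj_u(v) = 0 · [2, -1] = [0, 0].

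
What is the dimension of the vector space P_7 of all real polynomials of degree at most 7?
Dimension = 8

A polynomial of degree at most 7 can be written as a₀ + a₁x + a₂x² + … + a_7x^7, with 8 free coefficients a₀, …, a_7.
The set {1, x, x², …, x^7} is a basis: it spans P_7 (every such polynomial is a linear combination of these) and is linearly independent (a polynomial is zero iff all its coefficients are zero).
Therefore dim(P_7) = 7 + 1 = 8.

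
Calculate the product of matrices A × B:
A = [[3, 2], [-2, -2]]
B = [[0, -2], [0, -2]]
[[0, -10], [0, 8]]

Matrix multiplication:
C[0][0] = 3×0 + 2×0 = 0
C[0][1] = 3×-2 + 2×-2 = -10
C[1][0] = -2×0 + -2×0 = 0
C[1][1] = -2×-2 + -2×-2 = 8
Result: [[0, -10], [0, 8]]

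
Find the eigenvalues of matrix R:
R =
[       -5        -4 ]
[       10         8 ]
λ = 0, 3

Solve det(R - λI) = 0. For a 2×2 matrix the characteristic equation is λ² - (trace)λ + det = 0.
trace(R) = a + d = -5 + 8 = 3.
det(R) = a*d - b*c = (-5)*(8) - (-4)*(10) = -40 + 40 = 0.
Characteristic equation: λ² - (3)λ + (0) = 0.
Discriminant = (3)² - 4*(0) = 9 - 0 = 9.
λ = (3 ± √9) / 2 = (3 ± 3) / 2 = 0, 3.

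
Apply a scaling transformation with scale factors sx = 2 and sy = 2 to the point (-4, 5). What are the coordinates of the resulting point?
(-8, 10)

Scaling matrix:
[[2, 0], [0, 2]]
Result: (-4 × 2, 5 × 2) = (-8, 10)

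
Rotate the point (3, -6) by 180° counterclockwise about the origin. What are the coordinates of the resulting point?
(-3, 6)

Rotation matrix R(θ) = [[cos θ, -sin θ], [sin θ, cos θ]]; for θ = 180°:
R = [[-1, 0], [0, -1]]
Result: R × [3, -6]ᵀ = [-1·3 + (0)·-6, 0·3 + (-1)·-6]ᵀ = (-3, 6)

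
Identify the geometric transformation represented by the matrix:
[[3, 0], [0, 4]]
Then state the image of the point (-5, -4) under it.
non-uniform scaling by (3, 4); image of (-5, -4) is (-15, -16)

This is diagonal with distinct entries, so it scales the x-axis by 3 and the y-axis by 4.
The matrix [[3, 0], [0, 4]] represents: non-uniform scaling by (3, 4).
Applying it to (-5, -4): [3·-5 + 0·-4, 0·-5 + 4·-4] = (-15, -16).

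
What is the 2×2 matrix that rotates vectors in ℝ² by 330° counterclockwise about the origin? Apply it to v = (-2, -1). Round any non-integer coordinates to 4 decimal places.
R = [[√3/2, 1/2], [-1/2, √3/2]]; R·v = (-2.2321, 0.1340)

A counterclockwise rotation by angle θ in ℝ² has matrix R(θ) = [[cos θ, -sin θ], [sin θ, cos θ]].
For θ = 330°: cos θ = √3/2, sin θ = -1/2.
R(330°) = [[√3/2, 1/2], [-1/2, √3/2]].
R·v = [√3/2·-2 + (1/2)·-1, -1/2·-2 + √3/2·-1] = (-2.2321, 0.1340).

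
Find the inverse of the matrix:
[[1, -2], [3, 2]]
[[1/4, 1/4], [-3/8, 1/8]]

For [[a,b],[c,d]], inverse = (1/det)·[[d,-b],[-c,a]]
det = 1·2 - -2·3 = 8
Inverse = (1/8)·[[2, 2], [-3, 1]]
        = [[1/4, 1/4], [-3/8, 1/8]]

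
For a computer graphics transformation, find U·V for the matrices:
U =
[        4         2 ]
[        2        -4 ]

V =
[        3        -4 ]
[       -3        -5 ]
UV =
[        6       -26 ]
[       18        12 ]

Matrix multiplication: (UV)[i][j] = sum over k of U[i][k] * V[k][j].
  (UV)[0][0] = (4)*(3) + (2)*(-3) = 6
  (UV)[0][1] = (4)*(-4) + (2)*(-5) = -26
  (UV)[1][0] = (2)*(3) + (-4)*(-3) = 18
  (UV)[1][1] = (2)*(-4) + (-4)*(-5) = 12
UV =
[        6       -26 ]
[       18        12 ]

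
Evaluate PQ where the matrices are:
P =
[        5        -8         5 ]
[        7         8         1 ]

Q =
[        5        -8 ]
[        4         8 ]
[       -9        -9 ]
PQ =
[      -52      -149 ]
[       58        -1 ]

Matrix multiplication: (PQ)[i][j] = sum over k of P[i][k] * Q[k][j].
  (PQ)[0][0] = (5)*(5) + (-8)*(4) + (5)*(-9) = -52
  (PQ)[0][1] = (5)*(-8) + (-8)*(8) + (5)*(-9) = -149
  (PQ)[1][0] = (7)*(5) + (8)*(4) + (1)*(-9) = 58
  (PQ)[1][1] = (7)*(-8) + (8)*(8) + (1)*(-9) = -1
PQ =
[      -52      -149 ]
[       58        -1 ]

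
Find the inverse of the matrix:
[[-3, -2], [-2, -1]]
[[1, -2], [-2, 3]]

For [[a,b],[c,d]], inverse = (1/det)·[[d,-b],[-c,a]]
det = -3·-1 - -2·-2 = -1
Inverse = (1/-1)·[[-1, 2], [2, -3]]
        = [[1, -2], [-2, 3]]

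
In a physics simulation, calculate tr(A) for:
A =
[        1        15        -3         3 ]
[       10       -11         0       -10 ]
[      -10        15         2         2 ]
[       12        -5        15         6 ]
tr(A) = 1 - 11 + 2 + 6 = -2

The trace of a square matrix is the sum of its diagonal entries.
Diagonal entries of A: A[0][0] = 1, A[1][1] = -11, A[2][2] = 2, A[3][3] = 6.
tr(A) = 1 - 11 + 2 + 6 = -2.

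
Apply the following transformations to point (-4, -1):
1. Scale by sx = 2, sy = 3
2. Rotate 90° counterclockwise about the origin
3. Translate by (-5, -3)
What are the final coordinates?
(-2, -11)

Step 1: Scale → (-8, -3)
Step 2: Rotate 90° → (3, -8)
Step 3: Translate → (-2, -11)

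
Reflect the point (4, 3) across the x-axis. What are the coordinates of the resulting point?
(4, -3)

Reflection across x-axis: (4, 3) → (4, -3)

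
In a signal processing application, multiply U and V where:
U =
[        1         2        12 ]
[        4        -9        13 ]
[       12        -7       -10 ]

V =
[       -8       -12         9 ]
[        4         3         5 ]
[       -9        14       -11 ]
UV =
[     -108       162      -113 ]
[     -185       107      -152 ]
[      -34      -305       183 ]

Matrix multiplication: (UV)[i][j] = sum over k of U[i][k] * V[k][j].
  (UV)[0][0] = (1)*(-8) + (2)*(4) + (12)*(-9) = -108
  (UV)[0][1] = (1)*(-12) + (2)*(3) + (12)*(14) = 162
  (UV)[0][2] = (1)*(9) + (2)*(5) + (12)*(-11) = -113
  (UV)[1][0] = (4)*(-8) + (-9)*(4) + (13)*(-9) = -185
  (UV)[1][1] = (4)*(-12) + (-9)*(3) + (13)*(14) = 107
  (UV)[1][2] = (4)*(9) + (-9)*(5) + (13)*(-11) = -152
  (UV)[2][0] = (12)*(-8) + (-7)*(4) + (-10)*(-9) = -34
  (UV)[2][1] = (12)*(-12) + (-7)*(3) + (-10)*(14) = -305
  (UV)[2][2] = (12)*(9) + (-7)*(5) + (-10)*(-11) = 183
UV =
[     -108       162      -113 ]
[     -185       107      -152 ]
[      -34      -305       183 ]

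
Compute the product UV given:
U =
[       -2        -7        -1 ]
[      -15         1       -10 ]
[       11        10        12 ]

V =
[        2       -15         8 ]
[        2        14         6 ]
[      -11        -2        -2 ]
UV =
[       -7       -66       -56 ]
[       82       259       -94 ]
[      -90       -49       124 ]

Matrix multiplication: (UV)[i][j] = sum over k of U[i][k] * V[k][j].
  (UV)[0][0] = (-2)*(2) + (-7)*(2) + (-1)*(-11) = -7
  (UV)[0][1] = (-2)*(-15) + (-7)*(14) + (-1)*(-2) = -66
  (UV)[0][2] = (-2)*(8) + (-7)*(6) + (-1)*(-2) = -56
  (UV)[1][0] = (-15)*(2) + (1)*(2) + (-10)*(-11) = 82
  (UV)[1][1] = (-15)*(-15) + (1)*(14) + (-10)*(-2) = 259
  (UV)[1][2] = (-15)*(8) + (1)*(6) + (-10)*(-2) = -94
  (UV)[2][0] = (11)*(2) + (10)*(2) + (12)*(-11) = -90
  (UV)[2][1] = (11)*(-15) + (10)*(14) + (12)*(-2) = -49
  (UV)[2][2] = (11)*(8) + (10)*(6) + (12)*(-2) = 124
UV =
[       -7       -66       -56 ]
[       82       259       -94 ]
[      -90       -49       124 ]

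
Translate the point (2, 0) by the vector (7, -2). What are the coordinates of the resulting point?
(9, -2)

Translation by (7, -2):
x' = 2 + 7 = 9
y' = 0 + -2 = -2
Homogeneous matrix: [[1, 0, 7], [0, 1, -2], [0, 0, 1]]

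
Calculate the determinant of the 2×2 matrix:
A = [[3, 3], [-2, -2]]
0

For A = [[a, b], [c, d]], det(A) = a*d - b*c.
det(A) = (3)*(-2) - (3)*(-2) = -6 - -6 = 0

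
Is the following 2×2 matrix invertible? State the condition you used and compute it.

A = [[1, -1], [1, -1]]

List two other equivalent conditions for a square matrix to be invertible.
No, not invertible; det(A) = 0 (two rows are equal, so the rows are linearly dependent). Equivalent conditions (failing for this A): rank(A) < 2; Ax = 0 has non-trivial solutions; 0 is an eigenvalue; the columns are linearly dependent.

To check invertibility, compute det(A).
In this matrix, row 0 and the last row are identical, so one row is a scalar multiple of another and the rows are linearly dependent.
A matrix with linearly dependent rows has det = 0 and is not invertible.
Equivalent failed conditions:
- rank(A) < 2.
- Ax = 0 has non-trivial solutions.
- 0 is an eigenvalue.
- The columns are linearly dependent.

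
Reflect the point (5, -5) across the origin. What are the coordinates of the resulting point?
(-5, 5)

Reflection across origin: (5, -5) → (-5, 5)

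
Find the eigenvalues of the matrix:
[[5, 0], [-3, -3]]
λ = -3 and λ = 5

Characteristic equation: det(A - λI) = 0
λ² - (trace)λ + (det) = 0
λ² - (2)λ + (-15) = 0
λ² - 2λ - 15 = 0
Solving: λ = -3, 5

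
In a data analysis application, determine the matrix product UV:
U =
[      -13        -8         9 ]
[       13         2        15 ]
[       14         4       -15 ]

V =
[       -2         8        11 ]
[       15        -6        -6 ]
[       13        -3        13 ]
UV =
[       23       -83        22 ]
[      199        47       326 ]
[     -163       133       -65 ]

Matrix multiplication: (UV)[i][j] = sum over k of U[i][k] * V[k][j].
  (UV)[0][0] = (-13)*(-2) + (-8)*(15) + (9)*(13) = 23
  (UV)[0][1] = (-13)*(8) + (-8)*(-6) + (9)*(-3) = -83
  (UV)[0][2] = (-13)*(11) + (-8)*(-6) + (9)*(13) = 22
  (UV)[1][0] = (13)*(-2) + (2)*(15) + (15)*(13) = 199
  (UV)[1][1] = (13)*(8) + (2)*(-6) + (15)*(-3) = 47
  (UV)[1][2] = (13)*(11) + (2)*(-6) + (15)*(13) = 326
  (UV)[2][0] = (14)*(-2) + (4)*(15) + (-15)*(13) = -163
  (UV)[2][1] = (14)*(8) + (4)*(-6) + (-15)*(-3) = 133
  (UV)[2][2] = (14)*(11) + (4)*(-6) + (-15)*(13) = -65
UV =
[       23       -83        22 ]
[      199        47       326 ]
[     -163       133       -65 ]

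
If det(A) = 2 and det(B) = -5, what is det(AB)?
-10

Use the multiplicative property of determinants: det(AB) = det(A)*det(B).
det(AB) = (2)*(-5) = -10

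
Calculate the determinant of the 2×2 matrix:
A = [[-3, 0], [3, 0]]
0

For A = [[a, b], [c, d]], det(A) = a*d - b*c.
det(A) = (-3)*(0) - (0)*(3) = 0 - 0 = 0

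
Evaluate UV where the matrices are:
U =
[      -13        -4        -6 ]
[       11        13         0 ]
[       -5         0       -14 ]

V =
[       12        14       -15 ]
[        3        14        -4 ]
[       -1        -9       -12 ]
UV =
[     -162      -184       283 ]
[      171       336      -217 ]
[      -46        56       243 ]

Matrix multiplication: (UV)[i][j] = sum over k of U[i][k] * V[k][j].
  (UV)[0][0] = (-13)*(12) + (-4)*(3) + (-6)*(-1) = -162
  (UV)[0][1] = (-13)*(14) + (-4)*(14) + (-6)*(-9) = -184
  (UV)[0][2] = (-13)*(-15) + (-4)*(-4) + (-6)*(-12) = 283
  (UV)[1][0] = (11)*(12) + (13)*(3) + (0)*(-1) = 171
  (UV)[1][1] = (11)*(14) + (13)*(14) + (0)*(-9) = 336
  (UV)[1][2] = (11)*(-15) + (13)*(-4) + (0)*(-12) = -217
  (UV)[2][0] = (-5)*(12) + (0)*(3) + (-14)*(-1) = -46
  (UV)[2][1] = (-5)*(14) + (0)*(14) + (-14)*(-9) = 56
  (UV)[2][2] = (-5)*(-15) + (0)*(-4) + (-14)*(-12) = 243
UV =
[     -162      -184       283 ]
[      171       336      -217 ]
[      -46        56       243 ]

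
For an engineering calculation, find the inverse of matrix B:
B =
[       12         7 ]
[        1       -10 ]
det(B) = -127
B⁻¹ =
[   10/127     7/127 ]
[    1/127   -12/127 ]

For a 2×2 matrix B = [[a, b], [c, d]] with det(B) ≠ 0, B⁻¹ = (1/det(B)) * [[d, -b], [-c, a]].
det(B) = (12)*(-10) - (7)*(1) = -120 - 7 = -127.
B⁻¹ = (1/-127) * [[-10, -7], [-1, 12]].
Dividing each entry by -127 and reducing:
B⁻¹ =
[   10/127     7/127 ]
[    1/127   -12/127 ]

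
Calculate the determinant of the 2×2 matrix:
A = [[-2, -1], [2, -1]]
4

For A = [[a, b], [c, d]], det(A) = a*d - b*c.
det(A) = (-2)*(-1) - (-1)*(2) = 2 - -2 = 4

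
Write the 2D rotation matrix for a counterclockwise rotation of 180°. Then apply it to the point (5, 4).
R = [[-1, 0], [0, -1]]; R·(5, 4) = (-5, -4)

Rotation matrix formula: R(θ) = [[cos θ, -sin θ], [sin θ, cos θ]]
For θ = 180°:
cos(180°) = -1
sin(180°) = 0
R = [[-1, 0], [0, -1]]
Apply to (5, 4): [-1·5 + (0)·4, 0·5 + -1·4] = (-5, -4)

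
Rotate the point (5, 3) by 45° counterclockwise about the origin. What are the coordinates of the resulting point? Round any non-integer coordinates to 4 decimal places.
(1.4142, 5.6569)

Rotation matrix R(θ) = [[cos θ, -sin θ], [sin θ, cos θ]]; for θ = 45°:
R = [[√2/2, -√2/2], [√2/2, √2/2]]
Result: R × [5, 3]ᵀ = [√2/2·5 + (-√2/2)·3, √2/2·5 + (√2/2)·3]ᵀ = (1.4142, 5.6569)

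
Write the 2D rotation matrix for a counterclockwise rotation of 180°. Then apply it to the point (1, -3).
R = [[-1, 0], [0, -1]]; R·(1, -3) = (-1, 3)

Rotation matrix formula: R(θ) = [[cos θ, -sin θ], [sin θ, cos θ]]
For θ = 180°:
cos(180°) = -1
sin(180°) = 0
R = [[-1, 0], [0, -1]]
Apply to (1, -3): [-1·1 + (0)·-3, 0·1 + -1·-3] = (-1, 3)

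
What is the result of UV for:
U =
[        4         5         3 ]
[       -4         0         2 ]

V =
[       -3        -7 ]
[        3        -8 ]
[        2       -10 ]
UV =
[        9       -98 ]
[       16         8 ]

Matrix multiplication: (UV)[i][j] = sum over k of U[i][k] * V[k][j].
  (UV)[0][0] = (4)*(-3) + (5)*(3) + (3)*(2) = 9
  (UV)[0][1] = (4)*(-7) + (5)*(-8) + (3)*(-10) = -98
  (UV)[1][0] = (-4)*(-3) + (0)*(3) + (2)*(2) = 16
  (UV)[1][1] = (-4)*(-7) + (0)*(-8) + (2)*(-10) = 8
UV =
[        9       -98 ]
[       16         8 ]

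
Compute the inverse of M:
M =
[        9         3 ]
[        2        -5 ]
det(M) = -51
M⁻¹ =
[     5/51      1/17 ]
[     2/51     -3/17 ]

For a 2×2 matrix M = [[a, b], [c, d]] with det(M) ≠ 0, M⁻¹ = (1/det(M)) * [[d, -b], [-c, a]].
det(M) = (9)*(-5) - (3)*(2) = -45 - 6 = -51.
M⁻¹ = (1/-51) * [[-5, -3], [-2, 9]].
Dividing each entry by -51 and reducing:
M⁻¹ =
[     5/51      1/17 ]
[     2/51     -3/17 ]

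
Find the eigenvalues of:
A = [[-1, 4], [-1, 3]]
λ = 1, 1

Solve det(A - λI) = 0. For a 2×2 matrix this is λ² - (trace)λ + det = 0.
trace(A) = -1 + 3 = 2.
det(A) = (-1)*(3) - (4)*(-1) = -3 + 4 = 1.
Characteristic equation: λ² - (2)λ + (1) = 0.
Discriminant: (2)² - 4*(1) = 4 - 4 = 0.
Roots: λ = (2 ± √0) / 2 = 1, 1.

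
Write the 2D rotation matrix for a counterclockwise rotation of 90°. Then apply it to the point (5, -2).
R = [[0, -1], [1, 0]]; R·(5, -2) = (2, 5)

Rotation matrix formula: R(θ) = [[cos θ, -sin θ], [sin θ, cos θ]]
For θ = 90°:
cos(90°) = 0
sin(90°) = 1
R = [[0, -1], [1, 0]]
Apply to (5, -2): [0·5 + (-1)·-2, 1·5 + 0·-2] = (2, 5)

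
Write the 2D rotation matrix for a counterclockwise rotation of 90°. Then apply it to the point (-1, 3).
R = [[0, -1], [1, 0]]; R·(-1, 3) = (-3, -1)

Rotation matrix formula: R(θ) = [[cos θ, -sin θ], [sin θ, cos θ]]
For θ = 90°:
cos(90°) = 0
sin(90°) = 1
R = [[0, -1], [1, 0]]
Apply to (-1, 3): [0·-1 + (-1)·3, 1·-1 + 0·3] = (-3, -1)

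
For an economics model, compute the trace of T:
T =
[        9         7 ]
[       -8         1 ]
tr(T) = 9 + 1 = 10

The trace of a square matrix is the sum of its diagonal entries.
Diagonal entries of T: T[0][0] = 9, T[1][1] = 1.
tr(T) = 9 + 1 = 10.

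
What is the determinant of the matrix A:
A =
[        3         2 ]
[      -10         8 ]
det(A) = 44

For a 2×2 matrix [[a, b], [c, d]], det = a*d - b*c.
det(A) = (3)*(8) - (2)*(-10) = 24 + 20 = 44.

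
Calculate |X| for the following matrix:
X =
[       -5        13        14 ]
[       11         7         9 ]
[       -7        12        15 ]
det(X) = -415

Expand along row 0 (cofactor expansion): det(X) = a*(e*i - f*h) - b*(d*i - f*g) + c*(d*h - e*g), where the 3×3 is [[a, b, c], [d, e, f], [g, h, i]].
Minor M_00 = (7)*(15) - (9)*(12) = 105 - 108 = -3.
Minor M_01 = (11)*(15) - (9)*(-7) = 165 + 63 = 228.
Minor M_02 = (11)*(12) - (7)*(-7) = 132 + 49 = 181.
det(X) = (-5)*(-3) - (13)*(228) + (14)*(181) = 15 - 2964 + 2534 = -415.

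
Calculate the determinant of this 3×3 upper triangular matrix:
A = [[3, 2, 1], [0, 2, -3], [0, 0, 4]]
24

The determinant of a triangular matrix is the product of its diagonal entries (the off-diagonal entries above the diagonal do not affect it).
det(A) = (3) * (2) * (4) = 24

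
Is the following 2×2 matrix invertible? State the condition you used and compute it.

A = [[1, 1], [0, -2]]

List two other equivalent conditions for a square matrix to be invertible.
Yes, invertible; det(A) = -2 ≠ 0. Equivalent conditions: rank(A) = 2; Ax = 0 has only the trivial solution; 0 is not an eigenvalue; the columns of A are linearly independent.

To check invertibility, compute det(A).
The given matrix is triangular, so det(A) equals the product of its diagonal entries = -2 ≠ 0.
Since det(A) ≠ 0, A is invertible.
Equivalent conditions for a square matrix A to be invertible:
- rank(A) = 2 (full rank).
- The homogeneous system Ax = 0 has only the trivial solution x = 0.
- 0 is not an eigenvalue of A.
- The columns (equivalently rows) of A are linearly independent.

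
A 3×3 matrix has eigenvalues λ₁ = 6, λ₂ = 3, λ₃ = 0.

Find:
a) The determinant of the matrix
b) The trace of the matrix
det = 0, trace = 9

Two standard eigenvalue identities:
- det(A) equals the product of the eigenvalues (counted with multiplicity).
- trace(A) equals the sum of the eigenvalues.
det(A) = (6)*(3)*(0) = 0.
trace(A) = 6 + 3 + 0 = 9.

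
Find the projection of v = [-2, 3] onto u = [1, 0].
[-2, 0]

The projection of v onto u is proj_u(v) = ((v·u) / (u·u)) · u.
v·u = (-2)*(1) + (3)*(0) = -2.
u·u = (1)*(1) + (0)*(0) = 1.
coefficient = -2 / 1 = -2.
proj_u(v) = -2 · [1, 0] = [-2, 0].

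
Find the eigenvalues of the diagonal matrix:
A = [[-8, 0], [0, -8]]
λ₁ = -8, λ₂ = -8

The characteristic polynomial of A is det(A - λI) = (-8 - λ)(-8 - λ) = 0.
The roots are λ = -8 and λ = -8, so the eigenvalues are the diagonal entries.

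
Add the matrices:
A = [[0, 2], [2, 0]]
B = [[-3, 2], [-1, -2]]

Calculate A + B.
[[-3, 4], [1, -2]]

Add corresponding elements:
(0)+(-3)=-3
(2)+(2)=4
(2)+(-1)=1
(0)+(-2)=-2
A + B = [[-3, 4], [1, -2]]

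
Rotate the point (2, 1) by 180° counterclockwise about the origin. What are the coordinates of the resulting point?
(-2, -1)

Rotation matrix R(θ) = [[cos θ, -sin θ], [sin θ, cos θ]]; for θ = 180°:
R = [[-1, 0], [0, -1]]
Result: R × [2, 1]ᵀ = [-1·2 + (0)·1, 0·2 + (-1)·1]ᵀ = (-2, -1)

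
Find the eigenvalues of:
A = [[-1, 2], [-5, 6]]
λ = 1, 4

Solve det(A - λI) = 0. For a 2×2 matrix this is λ² - (trace)λ + det = 0.
trace(A) = -1 + 6 = 5.
det(A) = (-1)*(6) - (2)*(-5) = -6 + 10 = 4.
Characteristic equation: λ² - (5)λ + (4) = 0.
Discriminant: (5)² - 4*(4) = 25 - 16 = 9.
Roots: λ = (5 ± √9) / 2 = 1, 4.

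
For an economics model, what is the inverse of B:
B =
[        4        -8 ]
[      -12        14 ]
det(B) = -40
B⁻¹ =
[    -7/20      -1/5 ]
[    -3/10     -1/10 ]

For a 2×2 matrix B = [[a, b], [c, d]] with det(B) ≠ 0, B⁻¹ = (1/det(B)) * [[d, -b], [-c, a]].
det(B) = (4)*(14) - (-8)*(-12) = 56 - 96 = -40.
B⁻¹ = (1/-40) * [[14, 8], [12, 4]].
Dividing each entry by -40 and reducing:
B⁻¹ =
[    -7/20      -1/5 ]
[    -3/10     -1/10 ]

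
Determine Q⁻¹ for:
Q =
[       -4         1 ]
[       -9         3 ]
det(Q) = -3
Q⁻¹ =
[       -1       1/3 ]
[       -3       4/3 ]

For a 2×2 matrix Q = [[a, b], [c, d]] with det(Q) ≠ 0, Q⁻¹ = (1/det(Q)) * [[d, -b], [-c, a]].
det(Q) = (-4)*(3) - (1)*(-9) = -12 + 9 = -3.
Q⁻¹ = (1/-3) * [[3, -1], [9, -4]].
Dividing each entry by -3 and reducing:
Q⁻¹ =
[       -1       1/3 ]
[       -3       4/3 ]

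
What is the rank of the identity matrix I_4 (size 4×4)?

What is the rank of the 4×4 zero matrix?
rank(I_4) = 4, rank(0) = 0

The identity I_4 has 4 columns that are the standard basis vectors e_1, …, e_4. These are linearly independent, so all 4 columns are pivots and rank(I_4) = 4.
The 4×4 zero matrix has every entry zero, so every row is the zero row and there are no pivots; rank(0) = 0.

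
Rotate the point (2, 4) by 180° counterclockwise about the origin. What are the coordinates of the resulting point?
(-2, -4)

Rotation matrix R(θ) = [[cos θ, -sin θ], [sin θ, cos θ]]; for θ = 180°:
R = [[-1, 0], [0, -1]]
Result: R × [2, 4]ᵀ = [-1·2 + (0)·4, 0·2 + (-1)·4]ᵀ = (-2, -4)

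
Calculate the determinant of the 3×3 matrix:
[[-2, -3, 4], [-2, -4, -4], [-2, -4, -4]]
0

Expansion along first row:
det = -2·det([[-4,-4],[-4,-4]]) - -3·det([[-2,-4],[-2,-4]]) + 4·det([[-2,-4],[-2,-4]])
    = -2·(-4·-4 - -4·-4) - -3·(-2·-4 - -4·-2) + 4·(-2·-4 - -4·-2)
    = -2·0 - -3·0 + 4·0
    = 0 + 0 + 0 = 0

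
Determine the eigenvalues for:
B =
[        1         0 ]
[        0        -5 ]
λ = -5, 1

Solve det(B - λI) = 0. For a 2×2 matrix the characteristic equation is λ² - (trace)λ + det = 0.
trace(B) = a + d = 1 - 5 = -4.
det(B) = a*d - b*c = (1)*(-5) - (0)*(0) = -5 - 0 = -5.
Characteristic equation: λ² - (-4)λ + (-5) = 0.
Discriminant = (-4)² - 4*(-5) = 16 + 20 = 36.
λ = (-4 ± √36) / 2 = (-4 ± 6) / 2 = -5, 1.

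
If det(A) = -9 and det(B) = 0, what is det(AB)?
0

Use the multiplicative property of determinants: det(AB) = det(A)*det(B).
det(AB) = (-9)*(0) = 0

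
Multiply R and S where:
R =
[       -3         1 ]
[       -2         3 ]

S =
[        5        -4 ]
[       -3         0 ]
RS =
[      -18        12 ]
[      -19         8 ]

Matrix multiplication: (RS)[i][j] = sum over k of R[i][k] * S[k][j].
  (RS)[0][0] = (-3)*(5) + (1)*(-3) = -18
  (RS)[0][1] = (-3)*(-4) + (1)*(0) = 12
  (RS)[1][0] = (-2)*(5) + (3)*(-3) = -19
  (RS)[1][1] = (-2)*(-4) + (3)*(0) = 8
RS =
[      -18        12 ]
[      -19         8 ]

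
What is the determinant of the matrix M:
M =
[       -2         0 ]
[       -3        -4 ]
det(M) = 8

For a 2×2 matrix [[a, b], [c, d]], det = a*d - b*c.
det(M) = (-2)*(-4) - (0)*(-3) = 8 - 0 = 8.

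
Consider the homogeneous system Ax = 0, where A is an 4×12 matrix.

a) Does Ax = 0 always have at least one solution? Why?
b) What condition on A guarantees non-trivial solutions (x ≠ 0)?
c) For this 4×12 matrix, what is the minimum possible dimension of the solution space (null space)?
a) Yes, x = 0 is always a solution. b) When A has linearly dependent columns (rank < n). c) Minimum nullity = 8.

a) x = 0 satisfies A·0 = 0, so the zero vector is always a solution.
b) Non-trivial solutions exist iff the columns of A are linearly dependent, equivalently rank(A) < n (the number of columns).
c) By rank-nullity, rank(A) + nullity(A) = n = 12. Since A has only 4 rows, rank(A) ≤ 4, so nullity(A) ≥ 12 - 4 = 8.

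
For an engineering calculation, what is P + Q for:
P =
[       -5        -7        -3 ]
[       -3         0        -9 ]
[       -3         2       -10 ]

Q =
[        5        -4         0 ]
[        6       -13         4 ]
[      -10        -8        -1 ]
P + Q =
[        0       -11        -3 ]
[        3       -13        -5 ]
[      -13        -6       -11 ]

Matrix addition is elementwise: (P+Q)[i][j] = P[i][j] + Q[i][j].
  (P+Q)[0][0] = (-5) + (5) = 0
  (P+Q)[0][1] = (-7) + (-4) = -11
  (P+Q)[0][2] = (-3) + (0) = -3
  (P+Q)[1][0] = (-3) + (6) = 3
  (P+Q)[1][1] = (0) + (-13) = -13
  (P+Q)[1][2] = (-9) + (4) = -5
  (P+Q)[2][0] = (-3) + (-10) = -13
  (P+Q)[2][1] = (2) + (-8) = -6
  (P+Q)[2][2] = (-10) + (-1) = -11
P + Q =
[        0       -11        -3 ]
[        3       -13        -5 ]
[      -13        -6       -11 ]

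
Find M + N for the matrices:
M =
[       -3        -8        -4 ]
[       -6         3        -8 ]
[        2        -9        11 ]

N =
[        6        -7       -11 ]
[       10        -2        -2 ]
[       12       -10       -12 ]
M + N =
[        3       -15       -15 ]
[        4         1       -10 ]
[       14       -19        -1 ]

Matrix addition is elementwise: (M+N)[i][j] = M[i][j] + N[i][j].
  (M+N)[0][0] = (-3) + (6) = 3
  (M+N)[0][1] = (-8) + (-7) = -15
  (M+N)[0][2] = (-4) + (-11) = -15
  (M+N)[1][0] = (-6) + (10) = 4
  (M+N)[1][1] = (3) + (-2) = 1
  (M+N)[1][2] = (-8) + (-2) = -10
  (M+N)[2][0] = (2) + (12) = 14
  (M+N)[2][1] = (-9) + (-10) = -19
  (M+N)[2][2] = (11) + (-12) = -1
M + N =
[        3       -15       -15 ]
[        4         1       -10 ]
[       14       -19        -1 ]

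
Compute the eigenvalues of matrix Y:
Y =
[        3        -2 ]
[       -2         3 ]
λ = 1, 5

Solve det(Y - λI) = 0. For a 2×2 matrix the characteristic equation is λ² - (trace)λ + det = 0.
trace(Y) = a + d = 3 + 3 = 6.
det(Y) = a*d - b*c = (3)*(3) - (-2)*(-2) = 9 - 4 = 5.
Characteristic equation: λ² - (6)λ + (5) = 0.
Discriminant = (6)² - 4*(5) = 36 - 20 = 16.
λ = (6 ± √16) / 2 = (6 ± 4) / 2 = 1, 5.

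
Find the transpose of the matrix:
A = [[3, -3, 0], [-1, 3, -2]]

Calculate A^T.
[[3, -1], [-3, 3], [0, -2]]

The transpose sends entry (i,j) to (j,i); rows become columns.
Row 0 of A: [3, -3, 0] -> column 0 of A^T.
Row 1 of A: [-1, 3, -2] -> column 1 of A^T.
A^T = [[3, -1], [-3, 3], [0, -2]]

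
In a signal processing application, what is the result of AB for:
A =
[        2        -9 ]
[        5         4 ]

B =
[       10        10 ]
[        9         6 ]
AB =
[      -61       -34 ]
[       86        74 ]

Matrix multiplication: (AB)[i][j] = sum over k of A[i][k] * B[k][j].
  (AB)[0][0] = (2)*(10) + (-9)*(9) = -61
  (AB)[0][1] = (2)*(10) + (-9)*(6) = -34
  (AB)[1][0] = (5)*(10) + (4)*(9) = 86
  (AB)[1][1] = (5)*(10) + (4)*(6) = 74
AB =
[      -61       -34 ]
[       86        74 ]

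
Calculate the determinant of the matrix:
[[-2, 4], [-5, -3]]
26

For a 2×2 matrix [[a, b], [c, d]], det = ad - bc
det = (-2)(-3) - (4)(-5) = 6 - -20 = 26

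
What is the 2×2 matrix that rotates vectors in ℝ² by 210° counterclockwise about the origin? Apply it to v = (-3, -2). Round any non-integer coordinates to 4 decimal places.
R = [[-√3/2, 1/2], [-1/2, -√3/2]]; R·v = (1.5981, 3.2321)

A counterclockwise rotation by angle θ in ℝ² has matrix R(θ) = [[cos θ, -sin θ], [sin θ, cos θ]].
For θ = 210°: cos θ = -√3/2, sin θ = -1/2.
R(210°) = [[-√3/2, 1/2], [-1/2, -√3/2]].
R·v = [-√3/2·-3 + (1/2)·-2, -1/2·-3 + -√3/2·-2] = (1.5981, 3.2321).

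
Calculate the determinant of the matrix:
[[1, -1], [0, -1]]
-1

For a 2×2 matrix [[a, b], [c, d]], det = ad - bc
det = (1)(-1) - (-1)(0) = -1 - 0 = -1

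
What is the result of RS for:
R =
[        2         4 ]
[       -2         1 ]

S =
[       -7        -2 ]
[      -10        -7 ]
RS =
[      -54       -32 ]
[        4        -3 ]

Matrix multiplication: (RS)[i][j] = sum over k of R[i][k] * S[k][j].
  (RS)[0][0] = (2)*(-7) + (4)*(-10) = -54
  (RS)[0][1] = (2)*(-2) + (4)*(-7) = -32
  (RS)[1][0] = (-2)*(-7) + (1)*(-10) = 4
  (RS)[1][1] = (-2)*(-2) + (1)*(-7) = -3
RS =
[      -54       -32 ]
[        4        -3 ]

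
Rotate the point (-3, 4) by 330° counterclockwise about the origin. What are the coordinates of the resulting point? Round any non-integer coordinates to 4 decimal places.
(-0.5981, 4.9641)

Rotation matrix R(θ) = [[cos θ, -sin θ], [sin θ, cos θ]]; for θ = 330°:
R = [[√3/2, 1/2], [-1/2, √3/2]]
Result: R × [-3, 4]ᵀ = [√3/2·-3 + (1/2)·4, -1/2·-3 + (√3/2)·4]ᵀ = (-0.5981, 4.9641)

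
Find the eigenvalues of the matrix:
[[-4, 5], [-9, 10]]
λ = 1 and λ = 5

Characteristic equation: det(A - λI) = 0
λ² - (trace)λ + (det) = 0
λ² - (6)λ + (5) = 0
λ² - 6λ + 5 = 0
Solving: λ = 1, 5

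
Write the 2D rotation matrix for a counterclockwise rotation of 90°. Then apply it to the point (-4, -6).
R = [[0, -1], [1, 0]]; R·(-4, -6) = (6, -4)

Rotation matrix formula: R(θ) = [[cos θ, -sin θ], [sin θ, cos θ]]
For θ = 90°:
cos(90°) = 0
sin(90°) = 1
R = [[0, -1], [1, 0]]
Apply to (-4, -6): [0·-4 + (-1)·-6, 1·-4 + 0·-6] = (6, -4)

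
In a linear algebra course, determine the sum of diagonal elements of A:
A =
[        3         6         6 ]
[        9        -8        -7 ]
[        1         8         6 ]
tr(A) = 3 - 8 + 6 = 1

The trace of a square matrix is the sum of its diagonal entries.
Diagonal entries of A: A[0][0] = 3, A[1][1] = -8, A[2][2] = 6.
tr(A) = 3 - 8 + 6 = 1.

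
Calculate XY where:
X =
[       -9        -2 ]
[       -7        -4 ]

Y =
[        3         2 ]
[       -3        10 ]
XY =
[      -21       -38 ]
[       -9       -54 ]

Matrix multiplication: (XY)[i][j] = sum over k of X[i][k] * Y[k][j].
  (XY)[0][0] = (-9)*(3) + (-2)*(-3) = -21
  (XY)[0][1] = (-9)*(2) + (-2)*(10) = -38
  (XY)[1][0] = (-7)*(3) + (-4)*(-3) = -9
  (XY)[1][1] = (-7)*(2) + (-4)*(10) = -54
XY =
[      -21       -38 ]
[       -9       -54 ]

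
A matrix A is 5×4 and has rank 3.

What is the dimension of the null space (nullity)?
1

The rank-nullity theorem for an m×n matrix states:
rank(A) + nullity(A) = n (the number of columns).
Here n = 4 and rank(A) = 3, so nullity(A) = 4 - 3 = 1.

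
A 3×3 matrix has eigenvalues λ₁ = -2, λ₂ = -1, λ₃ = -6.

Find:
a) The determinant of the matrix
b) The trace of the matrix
det = -12, trace = -9

Two standard eigenvalue identities:
- det(A) equals the product of the eigenvalues (counted with multiplicity).
- trace(A) equals the sum of the eigenvalues.
det(A) = (-2)*(-1)*(-6) = -12.
trace(A) = -2 - 1 - 6 = -9.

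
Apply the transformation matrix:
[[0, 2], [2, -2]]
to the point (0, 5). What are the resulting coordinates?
(10, -10)

Matrix multiplication:
[[0, 2], [2, -2]] × [0, 5]ᵀ
= [0×0 + 2×5, 2×0 + -2×5]ᵀ
= [10.0000, -10.0000]ᵀ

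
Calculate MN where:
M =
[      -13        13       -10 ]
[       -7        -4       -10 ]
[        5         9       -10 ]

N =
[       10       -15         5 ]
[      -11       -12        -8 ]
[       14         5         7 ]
MN =
[     -413       -11      -239 ]
[     -166       103       -73 ]
[     -189      -233      -117 ]

Matrix multiplication: (MN)[i][j] = sum over k of M[i][k] * N[k][j].
  (MN)[0][0] = (-13)*(10) + (13)*(-11) + (-10)*(14) = -413
  (MN)[0][1] = (-13)*(-15) + (13)*(-12) + (-10)*(5) = -11
  (MN)[0][2] = (-13)*(5) + (13)*(-8) + (-10)*(7) = -239
  (MN)[1][0] = (-7)*(10) + (-4)*(-11) + (-10)*(14) = -166
  (MN)[1][1] = (-7)*(-15) + (-4)*(-12) + (-10)*(5) = 103
  (MN)[1][2] = (-7)*(5) + (-4)*(-8) + (-10)*(7) = -73
  (MN)[2][0] = (5)*(10) + (9)*(-11) + (-10)*(14) = -189
  (MN)[2][1] = (5)*(-15) + (9)*(-12) + (-10)*(5) = -233
  (MN)[2][2] = (5)*(5) + (9)*(-8) + (-10)*(7) = -117
MN =
[     -413       -11      -239 ]
[     -166       103       -73 ]
[     -189      -233      -117 ]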